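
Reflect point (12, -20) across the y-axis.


Reflection across y-axis: (x, y) -> (-x, y)
(12, -20) -> (-12, -20)

(-12, -20)


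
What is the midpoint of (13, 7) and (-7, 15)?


Midpoint = ((13+-7)/2, (7+15)/2) = (3, 11)

(3, 11)


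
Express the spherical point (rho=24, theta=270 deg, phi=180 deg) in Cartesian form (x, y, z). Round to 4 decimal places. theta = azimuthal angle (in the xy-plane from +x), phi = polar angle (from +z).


x = 24 * sin(180) * cos(270) = 0
y = 24 * sin(180) * sin(270) = 0
z = 24 * cos(180) = -24

(0, 0, -24)


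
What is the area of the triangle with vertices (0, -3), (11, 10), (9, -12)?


Area = |x1(y2-y3) + x2(y3-y1) + x3(y1-y2)| / 2
= |0*(10--12) + 11*(-12--3) + 9*(-3-10)| / 2
= 108

108


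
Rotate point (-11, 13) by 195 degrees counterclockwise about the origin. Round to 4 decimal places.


x' = -11*cos(195) - 13*sin(195) = 13.9898
y' = -11*sin(195) + 13*cos(195) = -9.71

(13.9898, -9.71)


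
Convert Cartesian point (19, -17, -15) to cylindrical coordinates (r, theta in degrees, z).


r = sqrt(19^2 + (-17)^2) = 25.4951
theta = atan2(-17, 19) = 318.1798 deg
z = -15

r = 25.4951, theta = 318.1798 deg, z = -15


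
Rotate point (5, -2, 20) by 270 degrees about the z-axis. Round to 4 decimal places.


x' = 5*cos(270) - -2*sin(270) = -2
y' = 5*sin(270) + -2*cos(270) = -5
z' = 20

(-2, -5, 20)


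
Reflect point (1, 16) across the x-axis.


Reflection across x-axis: (x, y) -> (x, -y)
(1, 16) -> (1, -16)

(1, -16)


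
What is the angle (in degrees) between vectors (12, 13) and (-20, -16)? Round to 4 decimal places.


dot = 12*-20 + 13*-16 = -448
|u| = 17.6918, |v| = 25.6125
cos(angle) = -0.9887
angle = 171.3692 degrees

171.3692 degrees


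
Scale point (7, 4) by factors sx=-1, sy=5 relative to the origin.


Scaling: (x*sx, y*sy) = (7*-1, 4*5) = (-7, 20)

(-7, 20)


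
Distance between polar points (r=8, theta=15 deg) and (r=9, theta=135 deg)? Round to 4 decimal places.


d = sqrt(r1^2 + r2^2 - 2*r1*r2*cos(t2-t1))
d = sqrt(8^2 + 9^2 - 2*8*9*cos(135-15)) = 14.7309

14.7309


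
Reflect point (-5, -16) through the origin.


Reflection through origin: (x, y) -> (-x, -y)
(-5, -16) -> (5, 16)

(5, 16)


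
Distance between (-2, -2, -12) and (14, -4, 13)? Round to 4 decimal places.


d = sqrt((14--2)^2 + (-4--2)^2 + (13--12)^2) = 29.7489

29.7489


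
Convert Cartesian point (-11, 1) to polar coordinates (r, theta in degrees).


r = sqrt((-11)^2 + 1^2) = 11.0454
theta = atan2(1, -11) = 174.8056 degrees

r = 11.0454, theta = 174.8056 degrees


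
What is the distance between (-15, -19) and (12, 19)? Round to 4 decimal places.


d = sqrt((12--15)^2 + (19--19)^2) = 46.6154

46.6154


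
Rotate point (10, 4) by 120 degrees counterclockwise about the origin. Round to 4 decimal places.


x' = 10*cos(120) - 4*sin(120) = -8.4641
y' = 10*sin(120) + 4*cos(120) = 6.6603

(-8.4641, 6.6603)


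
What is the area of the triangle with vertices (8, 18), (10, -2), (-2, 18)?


Area = |x1(y2-y3) + x2(y3-y1) + x3(y1-y2)| / 2
= |8*(-2-18) + 10*(18-18) + -2*(18--2)| / 2
= 100

100


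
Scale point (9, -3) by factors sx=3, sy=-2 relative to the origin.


Scaling: (x*sx, y*sy) = (9*3, -3*-2) = (27, 6)

(27, 6)


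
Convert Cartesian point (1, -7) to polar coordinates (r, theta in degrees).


r = sqrt(1^2 + (-7)^2) = 7.0711
theta = atan2(-7, 1) = 278.1301 degrees

r = 7.0711, theta = 278.1301 degrees


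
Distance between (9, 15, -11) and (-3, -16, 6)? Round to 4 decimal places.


d = sqrt((-3-9)^2 + (-16-15)^2 + (6--11)^2) = 37.3363

37.3363


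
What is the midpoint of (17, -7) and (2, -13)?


Midpoint = ((17+2)/2, (-7+-13)/2) = (9.5, -10)

(9.5, -10)


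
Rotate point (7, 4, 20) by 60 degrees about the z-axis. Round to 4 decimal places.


x' = 7*cos(60) - 4*sin(60) = 0.0359
y' = 7*sin(60) + 4*cos(60) = 8.0622
z' = 20

(0.0359, 8.0622, 20)


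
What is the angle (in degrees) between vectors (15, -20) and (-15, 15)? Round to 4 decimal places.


dot = 15*-15 + -20*15 = -525
|u| = 25, |v| = 21.2132
cos(angle) = -0.9899
angle = 171.8699 degrees

171.8699 degrees


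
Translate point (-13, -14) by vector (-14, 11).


Translation: (x+dx, y+dy) = (-13+-14, -14+11) = (-27, -3)

(-27, -3)


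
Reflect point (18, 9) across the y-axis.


Reflection across y-axis: (x, y) -> (-x, y)
(18, 9) -> (-18, 9)

(-18, 9)


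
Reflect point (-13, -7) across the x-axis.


Reflection across x-axis: (x, y) -> (x, -y)
(-13, -7) -> (-13, 7)

(-13, 7)


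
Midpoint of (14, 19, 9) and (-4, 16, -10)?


Midpoint = ((14+-4)/2, (19+16)/2, (9+-10)/2) = (5, 17.5, -0.5)

(5, 17.5, -0.5)


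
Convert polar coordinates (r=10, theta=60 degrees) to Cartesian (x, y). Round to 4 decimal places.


x = 10 * cos(60) = 5
y = 10 * sin(60) = 8.6603

(5, 8.6603)


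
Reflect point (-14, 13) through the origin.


Reflection through origin: (x, y) -> (-x, -y)
(-14, 13) -> (14, -13)

(14, -13)


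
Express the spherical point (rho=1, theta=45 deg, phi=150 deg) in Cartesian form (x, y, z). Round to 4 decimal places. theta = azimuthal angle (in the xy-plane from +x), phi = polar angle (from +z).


x = 1 * sin(150) * cos(45) = 0.3536
y = 1 * sin(150) * sin(45) = 0.3536
z = 1 * cos(150) = -0.866

(0.3536, 0.3536, -0.866)


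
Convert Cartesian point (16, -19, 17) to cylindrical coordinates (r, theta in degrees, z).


r = sqrt(16^2 + (-19)^2) = 24.8395
theta = atan2(-19, 16) = 310.1009 deg
z = 17

r = 24.8395, theta = 310.1009 deg, z = 17


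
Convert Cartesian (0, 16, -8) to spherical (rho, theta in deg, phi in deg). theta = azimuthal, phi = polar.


rho = sqrt(0^2 + 16^2 + (-8)^2) = 17.8885
theta = atan2(16, 0) = 90 deg
phi = acos(-8/17.8885) = 116.5651 deg

rho = 17.8885, theta = 90 deg, phi = 116.5651 deg


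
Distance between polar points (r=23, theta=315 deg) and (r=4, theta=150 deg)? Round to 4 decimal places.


d = sqrt(r1^2 + r2^2 - 2*r1*r2*cos(t2-t1))
d = sqrt(23^2 + 4^2 - 2*23*4*cos(150-315)) = 26.8836

26.8836


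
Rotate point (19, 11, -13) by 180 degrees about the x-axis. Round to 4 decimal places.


x' = 19
y' = 11*cos(180) - -13*sin(180) = -11
z' = 11*sin(180) + -13*cos(180) = 13

(19, -11, 13)


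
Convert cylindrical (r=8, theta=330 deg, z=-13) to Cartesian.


x = 8 * cos(330) = 6.9282
y = 8 * sin(330) = -4
z = -13

(6.9282, -4, -13)


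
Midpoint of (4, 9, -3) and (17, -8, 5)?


Midpoint = ((4+17)/2, (9+-8)/2, (-3+5)/2) = (10.5, 0.5, 1)

(10.5, 0.5, 1)


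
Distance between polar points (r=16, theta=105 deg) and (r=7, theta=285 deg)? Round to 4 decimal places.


d = sqrt(r1^2 + r2^2 - 2*r1*r2*cos(t2-t1))
d = sqrt(16^2 + 7^2 - 2*16*7*cos(285-105)) = 23

23


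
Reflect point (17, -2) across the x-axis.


Reflection across x-axis: (x, y) -> (x, -y)
(17, -2) -> (17, 2)

(17, 2)


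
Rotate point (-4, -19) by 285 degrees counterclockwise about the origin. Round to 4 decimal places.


x' = -4*cos(285) - -19*sin(285) = -19.3879
y' = -4*sin(285) + -19*cos(285) = -1.0539

(-19.3879, -1.0539)


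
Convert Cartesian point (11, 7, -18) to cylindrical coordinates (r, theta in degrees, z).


r = sqrt(11^2 + 7^2) = 13.0384
theta = atan2(7, 11) = 32.4712 deg
z = -18

r = 13.0384, theta = 32.4712 deg, z = -18


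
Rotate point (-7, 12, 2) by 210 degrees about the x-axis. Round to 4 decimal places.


x' = -7
y' = 12*cos(210) - 2*sin(210) = -9.3923
z' = 12*sin(210) + 2*cos(210) = -7.7321

(-7, -9.3923, -7.7321)


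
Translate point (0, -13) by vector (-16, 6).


Translation: (x+dx, y+dy) = (0+-16, -13+6) = (-16, -7)

(-16, -7)


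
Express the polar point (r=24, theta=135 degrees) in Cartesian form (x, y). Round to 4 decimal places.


x = 24 * cos(135) = -16.9706
y = 24 * sin(135) = 16.9706

(-16.9706, 16.9706)


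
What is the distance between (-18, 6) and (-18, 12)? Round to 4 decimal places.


d = sqrt((-18--18)^2 + (12-6)^2) = 6

6


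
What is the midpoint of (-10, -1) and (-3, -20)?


Midpoint = ((-10+-3)/2, (-1+-20)/2) = (-6.5, -10.5)

(-6.5, -10.5)


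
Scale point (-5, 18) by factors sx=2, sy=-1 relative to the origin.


Scaling: (x*sx, y*sy) = (-5*2, 18*-1) = (-10, -18)

(-10, -18)


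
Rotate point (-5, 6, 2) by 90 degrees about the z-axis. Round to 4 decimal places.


x' = -5*cos(90) - 6*sin(90) = -6
y' = -5*sin(90) + 6*cos(90) = -5
z' = 2

(-6, -5, 2)


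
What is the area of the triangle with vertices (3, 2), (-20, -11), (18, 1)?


Area = |x1(y2-y3) + x2(y3-y1) + x3(y1-y2)| / 2
= |3*(-11-1) + -20*(1-2) + 18*(2--11)| / 2
= 109

109


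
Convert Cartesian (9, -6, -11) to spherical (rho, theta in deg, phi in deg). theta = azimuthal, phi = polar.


rho = sqrt(9^2 + (-6)^2 + (-11)^2) = 15.4272
theta = atan2(-6, 9) = 326.3099 deg
phi = acos(-11/15.4272) = 135.4815 deg

rho = 15.4272, theta = 326.3099 deg, phi = 135.4815 deg


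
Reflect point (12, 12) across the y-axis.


Reflection across y-axis: (x, y) -> (-x, y)
(12, 12) -> (-12, 12)

(-12, 12)


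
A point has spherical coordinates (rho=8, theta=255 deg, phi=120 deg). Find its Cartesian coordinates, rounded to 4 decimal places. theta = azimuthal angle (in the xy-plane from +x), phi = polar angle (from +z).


x = 8 * sin(120) * cos(255) = -1.7932
y = 8 * sin(120) * sin(255) = -6.6921
z = 8 * cos(120) = -4

(-1.7932, -6.6921, -4)


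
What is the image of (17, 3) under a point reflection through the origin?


Reflection through origin: (x, y) -> (-x, -y)
(17, 3) -> (-17, -3)

(-17, -3)


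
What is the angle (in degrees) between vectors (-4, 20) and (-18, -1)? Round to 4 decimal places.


dot = -4*-18 + 20*-1 = 52
|u| = 20.3961, |v| = 18.0278
cos(angle) = 0.1414
angle = 81.8699 degrees

81.8699 degrees


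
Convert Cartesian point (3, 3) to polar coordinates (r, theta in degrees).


r = sqrt(3^2 + 3^2) = 4.2426
theta = atan2(3, 3) = 45 degrees

r = 4.2426, theta = 45 degrees


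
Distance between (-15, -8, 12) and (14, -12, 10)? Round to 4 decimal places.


d = sqrt((14--15)^2 + (-12--8)^2 + (10-12)^2) = 29.3428

29.3428


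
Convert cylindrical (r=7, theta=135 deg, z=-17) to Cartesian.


x = 7 * cos(135) = -4.9497
y = 7 * sin(135) = 4.9497
z = -17

(-4.9497, 4.9497, -17)


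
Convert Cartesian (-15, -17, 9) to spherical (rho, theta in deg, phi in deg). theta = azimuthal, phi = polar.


rho = sqrt((-15)^2 + (-17)^2 + 9^2) = 24.3926
theta = atan2(-17, -15) = 228.5763 deg
phi = acos(9/24.3926) = 68.3483 deg

rho = 24.3926, theta = 228.5763 deg, phi = 68.3483 deg


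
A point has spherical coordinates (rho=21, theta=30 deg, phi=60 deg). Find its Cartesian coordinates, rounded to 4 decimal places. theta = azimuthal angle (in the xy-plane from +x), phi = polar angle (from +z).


x = 21 * sin(60) * cos(30) = 15.75
y = 21 * sin(60) * sin(30) = 9.0933
z = 21 * cos(60) = 10.5

(15.75, 9.0933, 10.5)


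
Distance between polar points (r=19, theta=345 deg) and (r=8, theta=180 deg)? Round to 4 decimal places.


d = sqrt(r1^2 + r2^2 - 2*r1*r2*cos(t2-t1))
d = sqrt(19^2 + 8^2 - 2*19*8*cos(180-345)) = 26.8075

26.8075


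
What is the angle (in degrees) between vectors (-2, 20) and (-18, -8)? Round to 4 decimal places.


dot = -2*-18 + 20*-8 = -124
|u| = 20.0998, |v| = 19.6977
cos(angle) = -0.3132
angle = 108.2519 degrees

108.2519 degrees


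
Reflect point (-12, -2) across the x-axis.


Reflection across x-axis: (x, y) -> (x, -y)
(-12, -2) -> (-12, 2)

(-12, 2)


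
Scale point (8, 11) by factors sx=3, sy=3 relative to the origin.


Scaling: (x*sx, y*sy) = (8*3, 11*3) = (24, 33)

(24, 33)


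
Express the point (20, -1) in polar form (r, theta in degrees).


r = sqrt(20^2 + (-1)^2) = 20.025
theta = atan2(-1, 20) = 357.1376 degrees

r = 20.025, theta = 357.1376 degrees


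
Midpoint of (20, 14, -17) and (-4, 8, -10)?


Midpoint = ((20+-4)/2, (14+8)/2, (-17+-10)/2) = (8, 11, -13.5)

(8, 11, -13.5)


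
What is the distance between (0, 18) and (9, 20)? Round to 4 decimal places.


d = sqrt((9-0)^2 + (20-18)^2) = 9.2195

9.2195


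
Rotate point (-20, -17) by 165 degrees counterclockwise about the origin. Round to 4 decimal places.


x' = -20*cos(165) - -17*sin(165) = 23.7184
y' = -20*sin(165) + -17*cos(165) = 11.2444

(23.7184, 11.2444)


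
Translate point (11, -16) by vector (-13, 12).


Translation: (x+dx, y+dy) = (11+-13, -16+12) = (-2, -4)

(-2, -4)


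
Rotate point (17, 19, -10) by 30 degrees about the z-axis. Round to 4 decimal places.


x' = 17*cos(30) - 19*sin(30) = 5.2224
y' = 17*sin(30) + 19*cos(30) = 24.9545
z' = -10

(5.2224, 24.9545, -10)


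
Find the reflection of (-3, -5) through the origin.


Reflection through origin: (x, y) -> (-x, -y)
(-3, -5) -> (3, 5)

(3, 5)


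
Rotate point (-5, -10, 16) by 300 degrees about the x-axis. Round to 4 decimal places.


x' = -5
y' = -10*cos(300) - 16*sin(300) = 8.8564
z' = -10*sin(300) + 16*cos(300) = 16.6603

(-5, 8.8564, 16.6603)


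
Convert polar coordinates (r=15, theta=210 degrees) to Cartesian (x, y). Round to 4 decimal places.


x = 15 * cos(210) = -12.9904
y = 15 * sin(210) = -7.5

(-12.9904, -7.5)


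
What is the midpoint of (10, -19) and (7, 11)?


Midpoint = ((10+7)/2, (-19+11)/2) = (8.5, -4)

(8.5, -4)


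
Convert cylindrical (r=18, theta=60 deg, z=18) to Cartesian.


x = 18 * cos(60) = 9
y = 18 * sin(60) = 15.5885
z = 18

(9, 15.5885, 18)


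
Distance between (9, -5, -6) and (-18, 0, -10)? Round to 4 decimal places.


d = sqrt((-18-9)^2 + (0--5)^2 + (-10--6)^2) = 27.7489

27.7489


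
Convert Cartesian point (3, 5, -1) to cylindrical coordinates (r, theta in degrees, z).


r = sqrt(3^2 + 5^2) = 5.831
theta = atan2(5, 3) = 59.0362 deg
z = -1

r = 5.831, theta = 59.0362 deg, z = -1


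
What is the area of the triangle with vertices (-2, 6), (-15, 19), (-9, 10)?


Area = |x1(y2-y3) + x2(y3-y1) + x3(y1-y2)| / 2
= |-2*(19-10) + -15*(10-6) + -9*(6-19)| / 2
= 19.5

19.5


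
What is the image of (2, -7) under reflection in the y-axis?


Reflection across y-axis: (x, y) -> (-x, y)
(2, -7) -> (-2, -7)

(-2, -7)


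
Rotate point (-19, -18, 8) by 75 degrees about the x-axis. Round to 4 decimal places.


x' = -19
y' = -18*cos(75) - 8*sin(75) = -12.3861
z' = -18*sin(75) + 8*cos(75) = -15.3161

(-19, -12.3861, -15.3161)


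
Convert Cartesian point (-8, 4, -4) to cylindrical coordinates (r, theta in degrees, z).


r = sqrt((-8)^2 + 4^2) = 8.9443
theta = atan2(4, -8) = 153.4349 deg
z = -4

r = 8.9443, theta = 153.4349 deg, z = -4


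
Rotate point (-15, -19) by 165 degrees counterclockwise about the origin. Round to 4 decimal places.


x' = -15*cos(165) - -19*sin(165) = 19.4064
y' = -15*sin(165) + -19*cos(165) = 14.4703

(19.4064, 14.4703)


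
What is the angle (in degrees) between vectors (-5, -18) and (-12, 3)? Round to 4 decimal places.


dot = -5*-12 + -18*3 = 6
|u| = 18.6815, |v| = 12.3693
cos(angle) = 0.026
angle = 88.5121 degrees

88.5121 degrees


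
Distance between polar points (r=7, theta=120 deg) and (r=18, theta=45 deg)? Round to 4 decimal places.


d = sqrt(r1^2 + r2^2 - 2*r1*r2*cos(t2-t1))
d = sqrt(7^2 + 18^2 - 2*7*18*cos(45-120)) = 17.5436

17.5436


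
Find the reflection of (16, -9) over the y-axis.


Reflection across y-axis: (x, y) -> (-x, y)
(16, -9) -> (-16, -9)

(-16, -9)


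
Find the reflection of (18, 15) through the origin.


Reflection through origin: (x, y) -> (-x, -y)
(18, 15) -> (-18, -15)

(-18, -15)


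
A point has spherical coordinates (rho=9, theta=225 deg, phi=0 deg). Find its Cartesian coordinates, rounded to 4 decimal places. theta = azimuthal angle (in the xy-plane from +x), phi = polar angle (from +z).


x = 9 * sin(0) * cos(225) = 0
y = 9 * sin(0) * sin(225) = 0
z = 9 * cos(0) = 9

(0, 0, 9)


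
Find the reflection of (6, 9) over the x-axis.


Reflection across x-axis: (x, y) -> (x, -y)
(6, 9) -> (6, -9)

(6, -9)


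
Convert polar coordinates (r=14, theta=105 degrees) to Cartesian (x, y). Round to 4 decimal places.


x = 14 * cos(105) = -3.6235
y = 14 * sin(105) = 13.523

(-3.6235, 13.523)


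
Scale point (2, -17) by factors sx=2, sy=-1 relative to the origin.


Scaling: (x*sx, y*sy) = (2*2, -17*-1) = (4, 17)

(4, 17)


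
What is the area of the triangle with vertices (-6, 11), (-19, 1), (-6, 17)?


Area = |x1(y2-y3) + x2(y3-y1) + x3(y1-y2)| / 2
= |-6*(1-17) + -19*(17-11) + -6*(11-1)| / 2
= 39

39


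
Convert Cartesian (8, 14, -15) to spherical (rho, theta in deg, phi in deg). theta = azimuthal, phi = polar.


rho = sqrt(8^2 + 14^2 + (-15)^2) = 22.0227
theta = atan2(14, 8) = 60.2551 deg
phi = acos(-15/22.0227) = 132.9308 deg

rho = 22.0227, theta = 60.2551 deg, phi = 132.9308 deg


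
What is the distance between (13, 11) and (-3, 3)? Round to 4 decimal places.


d = sqrt((-3-13)^2 + (3-11)^2) = 17.8885

17.8885


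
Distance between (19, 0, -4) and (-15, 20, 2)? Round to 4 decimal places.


d = sqrt((-15-19)^2 + (20-0)^2 + (2--4)^2) = 39.8999

39.8999


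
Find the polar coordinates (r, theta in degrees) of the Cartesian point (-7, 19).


r = sqrt((-7)^2 + 19^2) = 20.2485
theta = atan2(19, -7) = 110.2249 degrees

r = 20.2485, theta = 110.2249 degrees


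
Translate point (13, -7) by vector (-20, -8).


Translation: (x+dx, y+dy) = (13+-20, -7+-8) = (-7, -15)

(-7, -15)


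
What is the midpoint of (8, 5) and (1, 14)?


Midpoint = ((8+1)/2, (5+14)/2) = (4.5, 9.5)

(4.5, 9.5)


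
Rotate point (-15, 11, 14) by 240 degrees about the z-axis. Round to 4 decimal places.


x' = -15*cos(240) - 11*sin(240) = 17.0263
y' = -15*sin(240) + 11*cos(240) = 7.4904
z' = 14

(17.0263, 7.4904, 14)


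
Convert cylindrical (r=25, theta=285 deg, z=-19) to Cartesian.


x = 25 * cos(285) = 6.4705
y = 25 * sin(285) = -24.1481
z = -19

(6.4705, -24.1481, -19)


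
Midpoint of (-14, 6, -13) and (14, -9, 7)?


Midpoint = ((-14+14)/2, (6+-9)/2, (-13+7)/2) = (0, -1.5, -3)

(0, -1.5, -3)


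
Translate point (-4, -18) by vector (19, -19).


Translation: (x+dx, y+dy) = (-4+19, -18+-19) = (15, -37)

(15, -37)


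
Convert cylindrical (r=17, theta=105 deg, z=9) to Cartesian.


x = 17 * cos(105) = -4.3999
y = 17 * sin(105) = 16.4207
z = 9

(-4.3999, 16.4207, 9)


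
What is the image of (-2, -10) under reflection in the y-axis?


Reflection across y-axis: (x, y) -> (-x, y)
(-2, -10) -> (2, -10)

(2, -10)


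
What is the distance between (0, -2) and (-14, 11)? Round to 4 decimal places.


d = sqrt((-14-0)^2 + (11--2)^2) = 19.105

19.105


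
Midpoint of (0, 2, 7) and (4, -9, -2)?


Midpoint = ((0+4)/2, (2+-9)/2, (7+-2)/2) = (2, -3.5, 2.5)

(2, -3.5, 2.5)


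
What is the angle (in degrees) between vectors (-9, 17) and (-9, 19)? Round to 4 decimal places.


dot = -9*-9 + 17*19 = 404
|u| = 19.2354, |v| = 21.0238
cos(angle) = 0.999
angle = 2.5511 degrees

2.5511 degrees


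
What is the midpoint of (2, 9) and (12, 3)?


Midpoint = ((2+12)/2, (9+3)/2) = (7, 6)

(7, 6)


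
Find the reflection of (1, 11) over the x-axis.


Reflection across x-axis: (x, y) -> (x, -y)
(1, 11) -> (1, -11)

(1, -11)


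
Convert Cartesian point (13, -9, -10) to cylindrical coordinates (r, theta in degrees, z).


r = sqrt(13^2 + (-9)^2) = 15.8114
theta = atan2(-9, 13) = 325.3048 deg
z = -10

r = 15.8114, theta = 325.3048 deg, z = -10


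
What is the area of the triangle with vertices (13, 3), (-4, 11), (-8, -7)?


Area = |x1(y2-y3) + x2(y3-y1) + x3(y1-y2)| / 2
= |13*(11--7) + -4*(-7-3) + -8*(3-11)| / 2
= 169

169


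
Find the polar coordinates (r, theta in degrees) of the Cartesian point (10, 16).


r = sqrt(10^2 + 16^2) = 18.868
theta = atan2(16, 10) = 57.9946 degrees

r = 18.868, theta = 57.9946 degrees


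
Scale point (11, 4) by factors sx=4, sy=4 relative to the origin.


Scaling: (x*sx, y*sy) = (11*4, 4*4) = (44, 16)

(44, 16)


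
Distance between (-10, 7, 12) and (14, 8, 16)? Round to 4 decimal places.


d = sqrt((14--10)^2 + (8-7)^2 + (16-12)^2) = 24.3516

24.3516


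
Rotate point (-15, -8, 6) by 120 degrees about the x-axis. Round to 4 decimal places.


x' = -15
y' = -8*cos(120) - 6*sin(120) = -1.1962
z' = -8*sin(120) + 6*cos(120) = -9.9282

(-15, -1.1962, -9.9282)


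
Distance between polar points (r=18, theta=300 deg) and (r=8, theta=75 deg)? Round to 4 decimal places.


d = sqrt(r1^2 + r2^2 - 2*r1*r2*cos(t2-t1))
d = sqrt(18^2 + 8^2 - 2*18*8*cos(75-300)) = 24.3238

24.3238


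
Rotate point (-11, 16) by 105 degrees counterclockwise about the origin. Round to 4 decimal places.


x' = -11*cos(105) - 16*sin(105) = -12.6078
y' = -11*sin(105) + 16*cos(105) = -14.7663

(-12.6078, -14.7663)


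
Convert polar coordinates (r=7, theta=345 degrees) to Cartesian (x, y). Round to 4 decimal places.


x = 7 * cos(345) = 6.7615
y = 7 * sin(345) = -1.8117

(6.7615, -1.8117)


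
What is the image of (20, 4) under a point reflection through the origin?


Reflection through origin: (x, y) -> (-x, -y)
(20, 4) -> (-20, -4)

(-20, -4)


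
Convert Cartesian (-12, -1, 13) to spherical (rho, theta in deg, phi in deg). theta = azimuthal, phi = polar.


rho = sqrt((-12)^2 + (-1)^2 + 13^2) = 17.72
theta = atan2(-1, -12) = 184.7636 deg
phi = acos(13/17.72) = 42.8082 deg

rho = 17.72, theta = 184.7636 deg, phi = 42.8082 deg


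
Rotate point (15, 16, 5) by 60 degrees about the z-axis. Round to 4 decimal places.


x' = 15*cos(60) - 16*sin(60) = -6.3564
y' = 15*sin(60) + 16*cos(60) = 20.9904
z' = 5

(-6.3564, 20.9904, 5)


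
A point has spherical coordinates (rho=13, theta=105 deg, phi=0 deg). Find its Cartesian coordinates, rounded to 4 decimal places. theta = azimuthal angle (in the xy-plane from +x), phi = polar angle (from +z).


x = 13 * sin(0) * cos(105) = 0
y = 13 * sin(0) * sin(105) = 0
z = 13 * cos(0) = 13

(0, 0, 13)


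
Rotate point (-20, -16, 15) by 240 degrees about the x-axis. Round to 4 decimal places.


x' = -20
y' = -16*cos(240) - 15*sin(240) = 20.9904
z' = -16*sin(240) + 15*cos(240) = 6.3564

(-20, 20.9904, 6.3564)


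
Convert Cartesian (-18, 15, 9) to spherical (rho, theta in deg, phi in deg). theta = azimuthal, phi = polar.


rho = sqrt((-18)^2 + 15^2 + 9^2) = 25.0998
theta = atan2(15, -18) = 140.1944 deg
phi = acos(9/25.0998) = 68.9877 deg

rho = 25.0998, theta = 140.1944 deg, phi = 68.9877 deg


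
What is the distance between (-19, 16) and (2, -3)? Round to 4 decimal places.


d = sqrt((2--19)^2 + (-3-16)^2) = 28.3196

28.3196


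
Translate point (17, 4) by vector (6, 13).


Translation: (x+dx, y+dy) = (17+6, 4+13) = (23, 17)

(23, 17)


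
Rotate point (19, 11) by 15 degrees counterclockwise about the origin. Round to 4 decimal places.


x' = 19*cos(15) - 11*sin(15) = 15.5056
y' = 19*sin(15) + 11*cos(15) = 15.5427

(15.5056, 15.5427)


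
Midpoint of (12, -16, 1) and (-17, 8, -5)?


Midpoint = ((12+-17)/2, (-16+8)/2, (1+-5)/2) = (-2.5, -4, -2)

(-2.5, -4, -2)


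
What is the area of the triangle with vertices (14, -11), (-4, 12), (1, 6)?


Area = |x1(y2-y3) + x2(y3-y1) + x3(y1-y2)| / 2
= |14*(12-6) + -4*(6--11) + 1*(-11-12)| / 2
= 3.5

3.5


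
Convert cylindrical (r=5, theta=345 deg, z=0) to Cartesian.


x = 5 * cos(345) = 4.8296
y = 5 * sin(345) = -1.2941
z = 0

(4.8296, -1.2941, 0)


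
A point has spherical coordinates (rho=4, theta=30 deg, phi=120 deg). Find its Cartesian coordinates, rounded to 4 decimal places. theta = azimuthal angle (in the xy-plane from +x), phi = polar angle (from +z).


x = 4 * sin(120) * cos(30) = 3
y = 4 * sin(120) * sin(30) = 1.7321
z = 4 * cos(120) = -2

(3, 1.7321, -2)


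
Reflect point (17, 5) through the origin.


Reflection through origin: (x, y) -> (-x, -y)
(17, 5) -> (-17, -5)

(-17, -5)


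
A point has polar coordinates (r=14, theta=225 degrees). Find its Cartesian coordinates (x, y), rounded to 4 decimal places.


x = 14 * cos(225) = -9.8995
y = 14 * sin(225) = -9.8995

(-9.8995, -9.8995)


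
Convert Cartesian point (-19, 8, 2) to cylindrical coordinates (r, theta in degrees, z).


r = sqrt((-19)^2 + 8^2) = 20.6155
theta = atan2(8, -19) = 157.1663 deg
z = 2

r = 20.6155, theta = 157.1663 deg, z = 2


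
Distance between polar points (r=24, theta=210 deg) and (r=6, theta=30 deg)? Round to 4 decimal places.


d = sqrt(r1^2 + r2^2 - 2*r1*r2*cos(t2-t1))
d = sqrt(24^2 + 6^2 - 2*24*6*cos(30-210)) = 30

30


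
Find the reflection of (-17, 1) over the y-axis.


Reflection across y-axis: (x, y) -> (-x, y)
(-17, 1) -> (17, 1)

(17, 1)


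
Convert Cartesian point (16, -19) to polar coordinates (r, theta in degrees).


r = sqrt(16^2 + (-19)^2) = 24.8395
theta = atan2(-19, 16) = 310.1009 degrees

r = 24.8395, theta = 310.1009 degrees


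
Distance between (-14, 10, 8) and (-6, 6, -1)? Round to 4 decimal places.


d = sqrt((-6--14)^2 + (6-10)^2 + (-1-8)^2) = 12.6886

12.6886


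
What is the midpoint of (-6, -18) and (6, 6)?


Midpoint = ((-6+6)/2, (-18+6)/2) = (0, -6)

(0, -6)


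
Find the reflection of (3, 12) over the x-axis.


Reflection across x-axis: (x, y) -> (x, -y)
(3, 12) -> (3, -12)

(3, -12)


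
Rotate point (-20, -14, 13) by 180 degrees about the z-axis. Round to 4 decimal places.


x' = -20*cos(180) - -14*sin(180) = 20
y' = -20*sin(180) + -14*cos(180) = 14
z' = 13

(20, 14, 13)


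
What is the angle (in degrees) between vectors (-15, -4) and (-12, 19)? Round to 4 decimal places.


dot = -15*-12 + -4*19 = 104
|u| = 15.5242, |v| = 22.4722
cos(angle) = 0.2981
angle = 72.6558 degrees

72.6558 degrees


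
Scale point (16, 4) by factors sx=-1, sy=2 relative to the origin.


Scaling: (x*sx, y*sy) = (16*-1, 4*2) = (-16, 8)

(-16, 8)


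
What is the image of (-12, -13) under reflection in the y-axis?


Reflection across y-axis: (x, y) -> (-x, y)
(-12, -13) -> (12, -13)

(12, -13)


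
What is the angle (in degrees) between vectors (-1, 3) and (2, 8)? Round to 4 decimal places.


dot = -1*2 + 3*8 = 22
|u| = 3.1623, |v| = 8.2462
cos(angle) = 0.8437
angle = 32.4712 degrees

32.4712 degrees


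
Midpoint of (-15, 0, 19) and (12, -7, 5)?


Midpoint = ((-15+12)/2, (0+-7)/2, (19+5)/2) = (-1.5, -3.5, 12)

(-1.5, -3.5, 12)


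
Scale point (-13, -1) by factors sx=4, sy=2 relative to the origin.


Scaling: (x*sx, y*sy) = (-13*4, -1*2) = (-52, -2)

(-52, -2)


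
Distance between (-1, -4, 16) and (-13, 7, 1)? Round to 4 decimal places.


d = sqrt((-13--1)^2 + (7--4)^2 + (1-16)^2) = 22.1359

22.1359


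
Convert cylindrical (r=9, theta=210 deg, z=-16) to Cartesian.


x = 9 * cos(210) = -7.7942
y = 9 * sin(210) = -4.5
z = -16

(-7.7942, -4.5, -16)


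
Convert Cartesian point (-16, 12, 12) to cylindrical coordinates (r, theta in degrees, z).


r = sqrt((-16)^2 + 12^2) = 20
theta = atan2(12, -16) = 143.1301 deg
z = 12

r = 20, theta = 143.1301 deg, z = 12


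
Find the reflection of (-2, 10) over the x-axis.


Reflection across x-axis: (x, y) -> (x, -y)
(-2, 10) -> (-2, -10)

(-2, -10)


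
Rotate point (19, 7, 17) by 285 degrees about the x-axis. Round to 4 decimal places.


x' = 19
y' = 7*cos(285) - 17*sin(285) = 18.2325
z' = 7*sin(285) + 17*cos(285) = -2.3616

(19, 18.2325, -2.3616)


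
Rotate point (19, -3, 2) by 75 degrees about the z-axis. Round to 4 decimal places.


x' = 19*cos(75) - -3*sin(75) = 7.8153
y' = 19*sin(75) + -3*cos(75) = 17.5761
z' = 2

(7.8153, 17.5761, 2)


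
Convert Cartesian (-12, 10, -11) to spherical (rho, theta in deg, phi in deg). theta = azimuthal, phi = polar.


rho = sqrt((-12)^2 + 10^2 + (-11)^2) = 19.105
theta = atan2(10, -12) = 140.1944 deg
phi = acos(-11/19.105) = 125.1533 deg

rho = 19.105, theta = 140.1944 deg, phi = 125.1533 deg


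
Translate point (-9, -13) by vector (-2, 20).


Translation: (x+dx, y+dy) = (-9+-2, -13+20) = (-11, 7)

(-11, 7)


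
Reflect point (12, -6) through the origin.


Reflection through origin: (x, y) -> (-x, -y)
(12, -6) -> (-12, 6)

(-12, 6)


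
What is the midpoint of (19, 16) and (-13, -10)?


Midpoint = ((19+-13)/2, (16+-10)/2) = (3, 3)

(3, 3)


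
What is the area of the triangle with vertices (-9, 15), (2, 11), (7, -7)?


Area = |x1(y2-y3) + x2(y3-y1) + x3(y1-y2)| / 2
= |-9*(11--7) + 2*(-7-15) + 7*(15-11)| / 2
= 89

89


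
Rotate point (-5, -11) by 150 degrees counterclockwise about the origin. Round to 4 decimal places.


x' = -5*cos(150) - -11*sin(150) = 9.8301
y' = -5*sin(150) + -11*cos(150) = 7.0263

(9.8301, 7.0263)


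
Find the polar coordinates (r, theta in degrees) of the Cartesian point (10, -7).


r = sqrt(10^2 + (-7)^2) = 12.2066
theta = atan2(-7, 10) = 325.008 degrees

r = 12.2066, theta = 325.008 degrees


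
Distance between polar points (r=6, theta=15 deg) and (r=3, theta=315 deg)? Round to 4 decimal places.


d = sqrt(r1^2 + r2^2 - 2*r1*r2*cos(t2-t1))
d = sqrt(6^2 + 3^2 - 2*6*3*cos(315-15)) = 5.1962

5.1962


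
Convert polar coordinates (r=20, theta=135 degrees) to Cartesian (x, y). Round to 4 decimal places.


x = 20 * cos(135) = -14.1421
y = 20 * sin(135) = 14.1421

(-14.1421, 14.1421)


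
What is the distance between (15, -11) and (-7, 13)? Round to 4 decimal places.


d = sqrt((-7-15)^2 + (13--11)^2) = 32.5576

32.5576


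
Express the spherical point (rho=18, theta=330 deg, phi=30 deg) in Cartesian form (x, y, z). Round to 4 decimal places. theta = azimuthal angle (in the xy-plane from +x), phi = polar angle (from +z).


x = 18 * sin(30) * cos(330) = 7.7942
y = 18 * sin(30) * sin(330) = -4.5
z = 18 * cos(30) = 15.5885

(7.7942, -4.5, 15.5885)


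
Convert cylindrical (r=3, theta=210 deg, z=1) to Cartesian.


x = 3 * cos(210) = -2.5981
y = 3 * sin(210) = -1.5
z = 1

(-2.5981, -1.5, 1)


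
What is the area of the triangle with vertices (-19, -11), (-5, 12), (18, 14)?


Area = |x1(y2-y3) + x2(y3-y1) + x3(y1-y2)| / 2
= |-19*(12-14) + -5*(14--11) + 18*(-11-12)| / 2
= 250.5

250.5


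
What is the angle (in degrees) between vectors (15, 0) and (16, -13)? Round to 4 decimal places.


dot = 15*16 + 0*-13 = 240
|u| = 15, |v| = 20.6155
cos(angle) = 0.7761
angle = 39.0939 degrees

39.0939 degrees


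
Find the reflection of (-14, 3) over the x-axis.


Reflection across x-axis: (x, y) -> (x, -y)
(-14, 3) -> (-14, -3)

(-14, -3)


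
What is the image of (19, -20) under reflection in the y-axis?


Reflection across y-axis: (x, y) -> (-x, y)
(19, -20) -> (-19, -20)

(-19, -20)


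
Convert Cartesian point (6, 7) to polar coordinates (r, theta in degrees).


r = sqrt(6^2 + 7^2) = 9.2195
theta = atan2(7, 6) = 49.3987 degrees

r = 9.2195, theta = 49.3987 degrees


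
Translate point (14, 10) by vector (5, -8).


Translation: (x+dx, y+dy) = (14+5, 10+-8) = (19, 2)

(19, 2)


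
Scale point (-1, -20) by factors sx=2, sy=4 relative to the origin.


Scaling: (x*sx, y*sy) = (-1*2, -20*4) = (-2, -80)

(-2, -80)


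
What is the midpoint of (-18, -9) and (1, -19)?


Midpoint = ((-18+1)/2, (-9+-19)/2) = (-8.5, -14)

(-8.5, -14)


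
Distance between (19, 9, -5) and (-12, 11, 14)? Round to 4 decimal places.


d = sqrt((-12-19)^2 + (11-9)^2 + (14--5)^2) = 36.4143

36.4143


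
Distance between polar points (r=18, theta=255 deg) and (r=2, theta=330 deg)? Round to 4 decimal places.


d = sqrt(r1^2 + r2^2 - 2*r1*r2*cos(t2-t1))
d = sqrt(18^2 + 2^2 - 2*18*2*cos(330-255)) = 17.5888

17.5888


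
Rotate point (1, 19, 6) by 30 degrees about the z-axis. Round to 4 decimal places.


x' = 1*cos(30) - 19*sin(30) = -8.634
y' = 1*sin(30) + 19*cos(30) = 16.9545
z' = 6

(-8.634, 16.9545, 6)


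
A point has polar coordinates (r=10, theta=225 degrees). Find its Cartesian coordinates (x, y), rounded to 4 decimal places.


x = 10 * cos(225) = -7.0711
y = 10 * sin(225) = -7.0711

(-7.0711, -7.0711)


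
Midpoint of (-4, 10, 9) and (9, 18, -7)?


Midpoint = ((-4+9)/2, (10+18)/2, (9+-7)/2) = (2.5, 14, 1)

(2.5, 14, 1)


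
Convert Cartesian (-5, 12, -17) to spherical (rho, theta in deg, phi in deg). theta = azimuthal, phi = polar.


rho = sqrt((-5)^2 + 12^2 + (-17)^2) = 21.4009
theta = atan2(12, -5) = 112.6199 deg
phi = acos(-17/21.4009) = 142.5946 deg

rho = 21.4009, theta = 112.6199 deg, phi = 142.5946 deg


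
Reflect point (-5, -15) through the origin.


Reflection through origin: (x, y) -> (-x, -y)
(-5, -15) -> (5, 15)

(5, 15)


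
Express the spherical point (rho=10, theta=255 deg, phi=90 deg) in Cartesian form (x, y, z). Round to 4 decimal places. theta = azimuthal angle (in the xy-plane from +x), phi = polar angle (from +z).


x = 10 * sin(90) * cos(255) = -2.5882
y = 10 * sin(90) * sin(255) = -9.6593
z = 10 * cos(90) = 0

(-2.5882, -9.6593, 0)


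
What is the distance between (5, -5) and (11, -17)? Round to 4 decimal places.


d = sqrt((11-5)^2 + (-17--5)^2) = 13.4164

13.4164


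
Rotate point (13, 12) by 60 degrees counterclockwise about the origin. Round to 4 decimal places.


x' = 13*cos(60) - 12*sin(60) = -3.8923
y' = 13*sin(60) + 12*cos(60) = 17.2583

(-3.8923, 17.2583)


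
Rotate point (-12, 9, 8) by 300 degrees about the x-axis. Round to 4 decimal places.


x' = -12
y' = 9*cos(300) - 8*sin(300) = 11.4282
z' = 9*sin(300) + 8*cos(300) = -3.7942

(-12, 11.4282, -3.7942)


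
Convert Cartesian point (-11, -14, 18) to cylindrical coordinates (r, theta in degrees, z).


r = sqrt((-11)^2 + (-14)^2) = 17.8045
theta = atan2(-14, -11) = 231.8428 deg
z = 18

r = 17.8045, theta = 231.8428 deg, z = 18


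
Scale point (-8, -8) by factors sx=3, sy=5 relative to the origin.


Scaling: (x*sx, y*sy) = (-8*3, -8*5) = (-24, -40)

(-24, -40)


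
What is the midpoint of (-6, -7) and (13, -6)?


Midpoint = ((-6+13)/2, (-7+-6)/2) = (3.5, -6.5)

(3.5, -6.5)


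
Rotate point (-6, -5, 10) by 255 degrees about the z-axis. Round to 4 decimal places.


x' = -6*cos(255) - -5*sin(255) = -3.2767
y' = -6*sin(255) + -5*cos(255) = 7.0897
z' = 10

(-3.2767, 7.0897, 10)


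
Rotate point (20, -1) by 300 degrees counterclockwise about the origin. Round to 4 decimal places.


x' = 20*cos(300) - -1*sin(300) = 9.134
y' = 20*sin(300) + -1*cos(300) = -17.8205

(9.134, -17.8205)


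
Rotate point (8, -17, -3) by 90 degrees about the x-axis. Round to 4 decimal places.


x' = 8
y' = -17*cos(90) - -3*sin(90) = 3
z' = -17*sin(90) + -3*cos(90) = -17

(8, 3, -17)


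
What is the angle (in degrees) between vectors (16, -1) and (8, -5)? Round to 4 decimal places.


dot = 16*8 + -1*-5 = 133
|u| = 16.0312, |v| = 9.434
cos(angle) = 0.8794
angle = 28.429 degrees

28.429 degrees


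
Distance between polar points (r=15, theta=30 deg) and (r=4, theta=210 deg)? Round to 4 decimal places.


d = sqrt(r1^2 + r2^2 - 2*r1*r2*cos(t2-t1))
d = sqrt(15^2 + 4^2 - 2*15*4*cos(210-30)) = 19

19


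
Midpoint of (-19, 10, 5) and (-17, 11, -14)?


Midpoint = ((-19+-17)/2, (10+11)/2, (5+-14)/2) = (-18, 10.5, -4.5)

(-18, 10.5, -4.5)


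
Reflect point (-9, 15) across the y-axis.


Reflection across y-axis: (x, y) -> (-x, y)
(-9, 15) -> (9, 15)

(9, 15)


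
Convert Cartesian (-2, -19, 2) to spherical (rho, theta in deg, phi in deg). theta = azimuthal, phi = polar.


rho = sqrt((-2)^2 + (-19)^2 + 2^2) = 19.2094
theta = atan2(-19, -2) = 263.991 deg
phi = acos(2/19.2094) = 84.0238 deg

rho = 19.2094, theta = 263.991 deg, phi = 84.0238 deg


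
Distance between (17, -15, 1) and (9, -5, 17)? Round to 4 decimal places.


d = sqrt((9-17)^2 + (-5--15)^2 + (17-1)^2) = 20.4939

20.4939


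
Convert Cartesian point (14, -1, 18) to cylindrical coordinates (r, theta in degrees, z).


r = sqrt(14^2 + (-1)^2) = 14.0357
theta = atan2(-1, 14) = 355.9144 deg
z = 18

r = 14.0357, theta = 355.9144 deg, z = 18


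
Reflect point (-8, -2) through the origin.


Reflection through origin: (x, y) -> (-x, -y)
(-8, -2) -> (8, 2)

(8, 2)


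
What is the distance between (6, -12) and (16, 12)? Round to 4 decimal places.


d = sqrt((16-6)^2 + (12--12)^2) = 26

26


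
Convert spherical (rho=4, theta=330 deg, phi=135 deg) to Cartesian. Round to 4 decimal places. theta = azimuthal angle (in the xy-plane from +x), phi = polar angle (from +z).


x = 4 * sin(135) * cos(330) = 2.4495
y = 4 * sin(135) * sin(330) = -1.4142
z = 4 * cos(135) = -2.8284

(2.4495, -1.4142, -2.8284)


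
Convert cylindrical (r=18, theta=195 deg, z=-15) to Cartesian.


x = 18 * cos(195) = -17.3867
y = 18 * sin(195) = -4.6587
z = -15

(-17.3867, -4.6587, -15)


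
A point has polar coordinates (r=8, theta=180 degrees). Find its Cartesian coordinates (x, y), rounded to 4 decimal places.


x = 8 * cos(180) = -8
y = 8 * sin(180) = 0

(-8, 0)


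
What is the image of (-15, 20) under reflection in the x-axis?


Reflection across x-axis: (x, y) -> (x, -y)
(-15, 20) -> (-15, -20)

(-15, -20)


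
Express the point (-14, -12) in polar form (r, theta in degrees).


r = sqrt((-14)^2 + (-12)^2) = 18.4391
theta = atan2(-12, -14) = 220.6013 degrees

r = 18.4391, theta = 220.6013 degrees


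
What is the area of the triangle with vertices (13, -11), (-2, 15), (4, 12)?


Area = |x1(y2-y3) + x2(y3-y1) + x3(y1-y2)| / 2
= |13*(15-12) + -2*(12--11) + 4*(-11-15)| / 2
= 55.5

55.5


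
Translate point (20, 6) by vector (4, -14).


Translation: (x+dx, y+dy) = (20+4, 6+-14) = (24, -8)

(24, -8)


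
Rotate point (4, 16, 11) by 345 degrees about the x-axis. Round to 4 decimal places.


x' = 4
y' = 16*cos(345) - 11*sin(345) = 18.3018
z' = 16*sin(345) + 11*cos(345) = 6.4841

(4, 18.3018, 6.4841)


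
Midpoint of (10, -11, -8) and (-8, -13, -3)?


Midpoint = ((10+-8)/2, (-11+-13)/2, (-8+-3)/2) = (1, -12, -5.5)

(1, -12, -5.5)


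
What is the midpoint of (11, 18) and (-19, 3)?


Midpoint = ((11+-19)/2, (18+3)/2) = (-4, 10.5)

(-4, 10.5)


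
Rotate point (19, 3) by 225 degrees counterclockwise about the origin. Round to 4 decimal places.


x' = 19*cos(225) - 3*sin(225) = -11.3137
y' = 19*sin(225) + 3*cos(225) = -15.5563

(-11.3137, -15.5563)


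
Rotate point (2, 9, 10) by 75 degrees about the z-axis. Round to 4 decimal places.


x' = 2*cos(75) - 9*sin(75) = -8.1757
y' = 2*sin(75) + 9*cos(75) = 4.2612
z' = 10

(-8.1757, 4.2612, 10)


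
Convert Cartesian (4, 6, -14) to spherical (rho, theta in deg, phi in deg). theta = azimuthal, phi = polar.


rho = sqrt(4^2 + 6^2 + (-14)^2) = 15.748
theta = atan2(6, 4) = 56.3099 deg
phi = acos(-14/15.748) = 152.748 deg

rho = 15.748, theta = 56.3099 deg, phi = 152.748 deg


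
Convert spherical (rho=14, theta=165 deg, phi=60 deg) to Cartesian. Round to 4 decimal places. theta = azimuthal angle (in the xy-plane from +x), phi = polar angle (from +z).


x = 14 * sin(60) * cos(165) = -11.7112
y = 14 * sin(60) * sin(165) = 3.138
z = 14 * cos(60) = 7

(-11.7112, 3.138, 7)


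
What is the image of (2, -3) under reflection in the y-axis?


Reflection across y-axis: (x, y) -> (-x, y)
(2, -3) -> (-2, -3)

(-2, -3)


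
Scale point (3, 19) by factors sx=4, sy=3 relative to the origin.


Scaling: (x*sx, y*sy) = (3*4, 19*3) = (12, 57)

(12, 57)


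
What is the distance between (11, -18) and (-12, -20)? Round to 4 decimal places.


d = sqrt((-12-11)^2 + (-20--18)^2) = 23.0868

23.0868


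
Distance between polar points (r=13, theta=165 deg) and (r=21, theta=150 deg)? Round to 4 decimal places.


d = sqrt(r1^2 + r2^2 - 2*r1*r2*cos(t2-t1))
d = sqrt(13^2 + 21^2 - 2*13*21*cos(150-165)) = 9.0887

9.0887
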